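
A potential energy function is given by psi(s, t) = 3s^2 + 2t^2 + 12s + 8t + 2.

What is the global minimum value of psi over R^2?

-18

psi(s,t) separates as P(s) + Q(t) + 2, so its minimum is min P + min Q + 2.
P'(s) = 6s + 12 vanishes at s ∈ {-2}; Q'(t) = 4(t + 2) vanishes at t ∈ {-2}.
Local minima of P (where P''>0): P(-2)=-12. Local minima of Q: Q(-2)=-8.
So the global minimum of psi is P(-2) + Q(-2) + 2 = -12 − 8 + 2 = -18, attained at (-2, -2).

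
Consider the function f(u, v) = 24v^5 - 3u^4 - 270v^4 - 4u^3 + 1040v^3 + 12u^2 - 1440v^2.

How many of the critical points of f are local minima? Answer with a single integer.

2

f separates as a function of u plus a function of v, so ∇f=0 decouples.
∂f/∂u = -12u(u - 1)(u + 2) = 0 at u ∈ {-2, 0, 1}; ∂f/∂v = 120v(v - 4)(v - 3)(v - 2) = 0 at v ∈ {0, 2, 3, 4}.
The Hessian is diagonal: diag(f_uu, f_vv). Second derivatives: f_uu(-2)=-72, f_uu(0)=24, f_uu(1)=-36; f_vv(0)=-2880, f_vv(2)=480, f_vv(3)=-360, f_vv(4)=960.
Local minima occur where both diagonal entries positive: (0, 2), (0, 4). Count: 2.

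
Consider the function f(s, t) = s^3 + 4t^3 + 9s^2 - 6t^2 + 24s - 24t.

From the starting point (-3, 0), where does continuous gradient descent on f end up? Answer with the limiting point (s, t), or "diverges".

f is separable, so gradient descent decouples: s follows -∂f/∂s, t follows -∂f/∂t.
∂f/∂s = 3(s + 2)(s + 4); at s=-3 this is -3, so s increases.
∂f/∂t = 12(t - 2)(t + 1); at t=0 this is -24, so t increases.
s converges to its nearest critical value -2 (a local min of the s-part); t converges to 2. The iterate converges to (-2, 2).

(-2, 2)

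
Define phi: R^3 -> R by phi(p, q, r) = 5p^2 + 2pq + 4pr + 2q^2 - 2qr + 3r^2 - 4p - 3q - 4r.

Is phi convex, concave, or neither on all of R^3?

phi is quadratic, so its Hessian is the constant matrix H = [[10, 2, 4], [2, 4, -2], [4, -2, 6]].
Leading principal minors: 10, 36, 80.
All positive ⇒ H ≻ 0 ⇒ convex.

convex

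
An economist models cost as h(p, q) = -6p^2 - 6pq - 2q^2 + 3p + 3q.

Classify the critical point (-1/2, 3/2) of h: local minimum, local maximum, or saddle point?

The Hessian of h is constant: H = [[-12, -6], [-6, -4]].
det(H) = (-12)·(-4) − (-6)² = 12.
det(H) > 0 and tr(H) = -16 < 0, so H is negative definite and the point is a local maximum.

local maximum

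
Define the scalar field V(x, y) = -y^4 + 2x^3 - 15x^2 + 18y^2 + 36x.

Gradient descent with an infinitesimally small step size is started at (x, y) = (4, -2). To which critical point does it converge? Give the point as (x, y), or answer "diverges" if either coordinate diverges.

V is separable, so gradient descent decouples: x follows -∂V/∂x, y follows -∂V/∂y.
∂V/∂x = 6(x - 3)(x - 2); at x=4 this is 12, so x decreases.
∂V/∂y = -4y(y - 3)(y + 3); at y=-2 this is -40, so y increases.
x converges to its nearest critical value 3 (a local min of the x-part); y converges to 0. The iterate converges to (3, 0).

(3, 0)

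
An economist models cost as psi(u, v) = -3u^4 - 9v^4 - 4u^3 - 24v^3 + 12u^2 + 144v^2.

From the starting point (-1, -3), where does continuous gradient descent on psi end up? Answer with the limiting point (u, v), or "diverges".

(0, 0)

psi is separable, so gradient descent decouples: u follows -∂psi/∂u, v follows -∂psi/∂v.
∂psi/∂u = -12u(u - 1)(u + 2); at u=-1 this is -24, so u increases.
∂psi/∂v = -36v(v - 2)(v + 4); at v=-3 this is -540, so v increases.
u converges to its nearest critical value 0 (a local min of the u-part); v converges to 0. The iterate converges to (0, 0).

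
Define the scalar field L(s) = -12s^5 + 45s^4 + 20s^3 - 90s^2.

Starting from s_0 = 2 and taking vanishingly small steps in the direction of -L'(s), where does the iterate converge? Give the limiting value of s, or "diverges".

L'(s) = -60s(s - 3)(s - 1)(s + 1), so L'(2) = 360.
Gradient descent moves in the -L' direction, i.e. s is decreasing.
The nearest critical point in that direction is s = 1, where L'' = 240 > 0 (a local minimum). The iterate converges there.

1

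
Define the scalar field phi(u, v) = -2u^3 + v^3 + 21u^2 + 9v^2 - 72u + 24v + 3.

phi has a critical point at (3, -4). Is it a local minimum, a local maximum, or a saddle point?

saddle point

The mixed partial ∂²phi/∂u∂v is 0, so the Hessian at any point is diag(phi_uu, phi_vv) = diag(6(-2u + 7), 6(v + 3)).
At (3, -4): H = diag(6, -6).
The eigenvalues have opposite signs, so H is indefinite: a saddle point.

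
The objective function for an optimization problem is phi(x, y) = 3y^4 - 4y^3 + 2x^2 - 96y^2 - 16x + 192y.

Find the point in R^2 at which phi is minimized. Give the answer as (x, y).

(4, -4)

phi(x,y) separates as P(x) + Q(y), so its minimum is min P + min Q.
P'(x) = 4x - 16 vanishes at x ∈ {4}; Q'(y) = 12(y - 4)(y - 1)(y + 4) vanishes at y ∈ {-4, 1, 4}.
Local minima of P (where P''>0): P(4)=-32. Local minima of Q: Q(-4)=-1280, Q(4)=-256.
So the global minimum of phi is P(4) + Q(-4) = -32 − 1280 = -1312, attained at (4, -4).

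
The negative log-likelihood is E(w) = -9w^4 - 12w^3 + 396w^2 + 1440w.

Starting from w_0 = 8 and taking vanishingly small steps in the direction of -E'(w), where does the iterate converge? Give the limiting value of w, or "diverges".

diverges

E'(w) = -36(w - 5)(w + 2)(w + 4), so E'(8) = -12960.
Gradient descent moves in the -E' direction, i.e. w is increasing.
There is no critical point above w=8, and E' keeps the same sign, so the iterate runs off to +∞.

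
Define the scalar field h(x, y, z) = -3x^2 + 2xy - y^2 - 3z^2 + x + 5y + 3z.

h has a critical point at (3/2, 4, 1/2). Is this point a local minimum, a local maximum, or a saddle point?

The Hessian is constant: H = [[-6, 2, 0], [2, -2, 0], [0, 0, -6]].
Leading principal minors: Δ₁ = -6, Δ₂ = 8, Δ₃ = -48.
The minors alternate sign starting negative (−, +, −), so H is negative definite: a local maximum.

local maximum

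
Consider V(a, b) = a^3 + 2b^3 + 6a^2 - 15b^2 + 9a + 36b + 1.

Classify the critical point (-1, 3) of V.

The mixed partial ∂²V/∂a∂b is 0, so the Hessian at any point is diag(V_aa, V_bb) = diag(6(a + 2), 6(2b - 5)).
At (-1, 3): H = diag(6, 6).
Both eigenvalues are positive, so H is positive definite: a local minimum.

local minimum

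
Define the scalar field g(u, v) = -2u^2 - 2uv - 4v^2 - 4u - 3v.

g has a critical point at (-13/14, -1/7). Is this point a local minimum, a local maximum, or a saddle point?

The Hessian of g is constant: H = [[-4, -2], [-2, -8]].
det(H) = (-4)·(-8) − (-2)² = 28.
det(H) > 0 and tr(H) = -12 < 0, so H is negative definite and the point is a local maximum.

local maximum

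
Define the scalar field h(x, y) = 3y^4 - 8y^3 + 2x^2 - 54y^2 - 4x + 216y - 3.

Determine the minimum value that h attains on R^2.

h(x,y) separates as P(x) + Q(y) − 3, so its minimum is min P + min Q − 3.
P'(x) = 4x - 4 vanishes at x ∈ {1}; Q'(y) = 12(y - 3)(y - 2)(y + 3) vanishes at y ∈ {-3, 2, 3}.
Local minima of P (where P''>0): P(1)=-2. Local minima of Q: Q(-3)=-675, Q(3)=189.
So the global minimum of h is P(1) + Q(-3) − 3 = -2 − 675 − 3 = -680, attained at (1, -3).

-680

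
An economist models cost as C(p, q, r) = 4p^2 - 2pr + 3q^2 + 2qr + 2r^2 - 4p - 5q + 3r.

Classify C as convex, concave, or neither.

C is quadratic, so its Hessian is the constant matrix H = [[8, 0, -2], [0, 6, 2], [-2, 2, 4]].
Leading principal minors: 8, 48, 136.
All positive ⇒ H ≻ 0 ⇒ convex.

convex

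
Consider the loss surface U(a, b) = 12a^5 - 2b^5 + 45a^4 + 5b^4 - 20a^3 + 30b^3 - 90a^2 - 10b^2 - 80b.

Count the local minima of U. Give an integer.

U separates as a function of a plus a function of b, so ∇U=0 decouples.
∂U/∂a = 60a(a - 1)(a + 1)(a + 3) = 0 at a ∈ {-3, -1, 0, 1}; ∂U/∂b = -10(b - 4)(b - 1)(b + 1)(b + 2) = 0 at b ∈ {-2, -1, 1, 4}.
The Hessian is diagonal: diag(U_aa, U_bb). Second derivatives: U_aa(-3)=-1440, U_aa(-1)=240, U_aa(0)=-180, U_aa(1)=480; U_bb(-2)=180, U_bb(-1)=-100, U_bb(1)=180, U_bb(4)=-900.
Local minima occur where both diagonal entries positive: (-1, -2), (-1, 1), (1, -2), (1, 1). Count: 4.

4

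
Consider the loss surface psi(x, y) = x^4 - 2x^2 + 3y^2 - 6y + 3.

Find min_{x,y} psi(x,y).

-1

psi(x,y) separates as P(x) + Q(y) + 3, so its minimum is min P + min Q + 3.
P'(x) = 4x(x - 1)(x + 1) vanishes at x ∈ {-1, 0, 1}; Q'(y) = 6y - 6 vanishes at y ∈ {1}.
Local minima of P (where P''>0): P(-1)=-1, P(1)=-1. Local minima of Q: Q(1)=-3.
So the global minimum of psi is P(-1) + Q(1) + 3 = -1 − 3 + 3 = -1, attained at (-1, 1).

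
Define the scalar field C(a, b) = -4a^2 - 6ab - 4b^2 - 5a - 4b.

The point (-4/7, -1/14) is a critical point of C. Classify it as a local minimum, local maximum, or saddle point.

local maximum

The Hessian of C is constant: H = [[-8, -6], [-6, -8]].
det(H) = (-8)·(-8) − (-6)² = 28.
det(H) > 0 and tr(H) = -16 < 0, so H is negative definite and the point is a local maximum.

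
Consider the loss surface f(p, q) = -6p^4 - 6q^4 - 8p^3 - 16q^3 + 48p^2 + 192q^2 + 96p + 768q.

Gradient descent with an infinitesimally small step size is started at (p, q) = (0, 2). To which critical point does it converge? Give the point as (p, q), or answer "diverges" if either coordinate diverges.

f is separable, so gradient descent decouples: p follows -∂f/∂p, q follows -∂f/∂q.
∂f/∂p = -24(p - 2)(p + 1)(p + 2); at p=0 this is 96, so p decreases.
∂f/∂q = -24(q - 4)(q + 2)(q + 4); at q=2 this is 1152, so q decreases.
p converges to its nearest critical value -1 (a local min of the p-part); q converges to -2. The iterate converges to (-1, -2).

(-1, -2)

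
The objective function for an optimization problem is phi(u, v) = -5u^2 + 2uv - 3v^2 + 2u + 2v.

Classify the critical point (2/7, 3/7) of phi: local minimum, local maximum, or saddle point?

local maximum

The Hessian of phi is constant: H = [[-10, 2], [2, -6]].
det(H) = (-10)·(-6) − 2² = 56.
det(H) > 0 and tr(H) = -16 < 0, so H is negative definite and the point is a local maximum.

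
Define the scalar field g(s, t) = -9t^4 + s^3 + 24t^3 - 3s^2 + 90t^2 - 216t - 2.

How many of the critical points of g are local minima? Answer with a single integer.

g separates as a function of s plus a function of t, so ∇g=0 decouples.
∂g/∂s = 3s(s - 2) = 0 at s ∈ {0, 2}; ∂g/∂t = -36(t - 3)(t - 1)(t + 2) = 0 at t ∈ {-2, 1, 3}.
The Hessian is diagonal: diag(g_ss, g_tt). Second derivatives: g_ss(0)=-6, g_ss(2)=6; g_tt(-2)=-540, g_tt(1)=216, g_tt(3)=-360.
Local minima occur where both diagonal entries positive: (2, 1). Count: 1.

1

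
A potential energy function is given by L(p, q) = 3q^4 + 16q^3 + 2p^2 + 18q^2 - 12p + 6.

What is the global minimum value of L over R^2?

L(p,q) separates as A(p) + B(q) + 6, so its minimum is min A + min B + 6.
A'(p) = 4p - 12 vanishes at p ∈ {3}; B'(q) = 12q(q + 1)(q + 3) vanishes at q ∈ {-3, -1, 0}.
Local minima of A (where A''>0): A(3)=-18. Local minima of B: B(-3)=-27, B(0)=0.
So the global minimum of L is A(3) + B(-3) + 6 = -18 − 27 + 6 = -39, attained at (3, -3).

-39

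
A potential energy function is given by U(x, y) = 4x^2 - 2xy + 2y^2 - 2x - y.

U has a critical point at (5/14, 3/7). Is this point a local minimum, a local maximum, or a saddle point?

local minimum

The Hessian of U is constant: H = [[8, -2], [-2, 4]].
det(H) = 8·4 − (-2)² = 28.
det(H) > 0 and tr(H) = 12 > 0, so H is positive definite and the point is a local minimum.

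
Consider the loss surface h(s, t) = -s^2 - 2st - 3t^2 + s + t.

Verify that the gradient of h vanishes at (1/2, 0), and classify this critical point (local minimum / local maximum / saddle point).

local maximum

∇h = (-2s - 2t + 1, -2s - 6t + 1); substituting (1/2, 0) gives ∇h = (0, 0), so (1/2, 0) is indeed a critical point.
The Hessian of h is constant: H = [[-2, -2], [-2, -6]].
det(H) = (-2)·(-6) − (-2)² = 8.
det(H) > 0 and tr(H) = -8 < 0, so H is negative definite and the point is a local maximum.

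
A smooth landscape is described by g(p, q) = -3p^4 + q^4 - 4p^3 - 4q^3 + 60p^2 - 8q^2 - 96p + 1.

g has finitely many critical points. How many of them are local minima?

g separates as a function of p plus a function of q, so ∇g=0 decouples.
∂g/∂p = -12(p - 2)(p - 1)(p + 4) = 0 at p ∈ {-4, 1, 2}; ∂g/∂q = 4q(q - 4)(q + 1) = 0 at q ∈ {-1, 0, 4}.
The Hessian is diagonal: diag(g_pp, g_qq). Second derivatives: g_pp(-4)=-360, g_pp(1)=60, g_pp(2)=-72; g_qq(-1)=20, g_qq(0)=-16, g_qq(4)=80.
Local minima occur where both diagonal entries positive: (1, -1), (1, 4). Count: 2.

2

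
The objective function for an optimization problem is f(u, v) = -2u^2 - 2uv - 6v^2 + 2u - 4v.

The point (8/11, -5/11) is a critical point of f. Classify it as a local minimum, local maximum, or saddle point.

The Hessian of f is constant: H = [[-4, -2], [-2, -12]].
det(H) = (-4)·(-12) − (-2)² = 44.
det(H) > 0 and tr(H) = -16 < 0, so H is negative definite and the point is a local maximum.

local maximum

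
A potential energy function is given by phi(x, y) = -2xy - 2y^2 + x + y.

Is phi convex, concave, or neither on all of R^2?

neither

phi is quadratic, so its Hessian is the constant matrix H = [[0, -2], [-2, -4]].
det(H) = -4, tr(H) = -4.
det(H) < 0, so H is indefinite: neither convex nor concave.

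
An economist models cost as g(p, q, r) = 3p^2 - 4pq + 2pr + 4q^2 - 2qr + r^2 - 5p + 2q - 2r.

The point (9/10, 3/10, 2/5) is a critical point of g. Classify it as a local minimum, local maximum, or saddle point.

local minimum

The Hessian is constant: H = [[6, -4, 2], [-4, 8, -2], [2, -2, 2]].
Leading principal minors: Δ₁ = 6, Δ₂ = 32, Δ₃ = 40.
All leading minors are positive, so H is positive definite: a local minimum.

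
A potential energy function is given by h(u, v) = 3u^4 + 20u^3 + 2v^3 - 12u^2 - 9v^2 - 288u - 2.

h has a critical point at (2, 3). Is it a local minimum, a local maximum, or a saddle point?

local minimum

The mixed partial ∂²h/∂u∂v is 0, so the Hessian at any point is diag(h_uu, h_vv) = diag(12(3u^2 + 10u - 2), 6(2v - 3)).
At (2, 3): H = diag(360, 18).
Both eigenvalues are positive, so H is positive definite: a local minimum.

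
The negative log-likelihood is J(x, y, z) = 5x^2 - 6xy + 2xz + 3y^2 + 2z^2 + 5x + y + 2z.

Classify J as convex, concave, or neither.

J is quadratic, so its Hessian is the constant matrix H = [[10, -6, 2], [-6, 6, 0], [2, 0, 4]].
Leading principal minors: 10, 24, 72.
All positive ⇒ H ≻ 0 ⇒ convex.

convex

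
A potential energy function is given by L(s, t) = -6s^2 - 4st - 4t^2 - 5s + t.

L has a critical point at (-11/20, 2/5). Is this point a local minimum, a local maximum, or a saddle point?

The Hessian of L is constant: H = [[-12, -4], [-4, -8]].
det(H) = (-12)·(-8) − (-4)² = 80.
det(H) > 0 and tr(H) = -20 < 0, so H is negative definite and the point is a local maximum.

local maximum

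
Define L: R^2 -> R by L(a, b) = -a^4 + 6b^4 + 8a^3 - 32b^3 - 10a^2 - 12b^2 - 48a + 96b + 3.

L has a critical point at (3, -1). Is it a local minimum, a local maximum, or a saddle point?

The mixed partial ∂²L/∂a∂b is 0, so the Hessian at any point is diag(L_aa, L_bb) = diag(4(-3a^2 + 12a - 5), 24(3b^2 - 8b - 1)).
At (3, -1): H = diag(16, 240).
Both eigenvalues are positive, so H is positive definite: a local minimum.

local minimum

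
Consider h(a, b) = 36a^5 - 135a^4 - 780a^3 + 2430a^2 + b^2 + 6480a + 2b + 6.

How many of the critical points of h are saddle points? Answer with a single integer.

2

h separates as a function of a plus a function of b, so ∇h=0 decouples.
∂h/∂a = 180(a - 4)(a - 3)(a + 1)(a + 3) = 0 at a ∈ {-3, -1, 3, 4}; ∂h/∂b = 2(b + 1) = 0 at b ∈ {-1}.
The Hessian is diagonal: diag(h_aa, h_bb). Second derivatives: h_aa(-3)=-15120, h_aa(-1)=7200, h_aa(3)=-4320, h_aa(4)=6300; h_bb(-1)=2.
Saddle points occur where the two diagonal entries have opposite signs: (-3, -1), (3, -1). Count: 2.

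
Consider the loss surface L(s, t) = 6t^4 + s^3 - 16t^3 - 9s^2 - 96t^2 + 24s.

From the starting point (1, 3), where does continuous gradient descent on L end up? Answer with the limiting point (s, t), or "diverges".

L is separable, so gradient descent decouples: s follows -∂L/∂s, t follows -∂L/∂t.
∂L/∂s = 3(s - 4)(s - 2); at s=1 this is 9, so s decreases.
∂L/∂t = 24t(t - 4)(t + 2); at t=3 this is -360, so t increases.
The s-coordinate has no critical point in that direction and runs off to infinity.

diverges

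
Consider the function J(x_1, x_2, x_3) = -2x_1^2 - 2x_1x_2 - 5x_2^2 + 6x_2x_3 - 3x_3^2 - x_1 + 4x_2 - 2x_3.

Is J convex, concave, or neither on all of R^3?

J is quadratic, so its Hessian is the constant matrix H = [[-4, -2, 0], [-2, -10, 6], [0, 6, -6]].
Leading principal minors: -4, 36, -72.
Signs alternate −, +, − ⇒ H ≺ 0 ⇒ concave.

concave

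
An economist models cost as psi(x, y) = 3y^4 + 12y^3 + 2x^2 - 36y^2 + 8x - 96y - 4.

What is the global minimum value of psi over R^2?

psi(x,y) separates as P(x) + Q(y) − 4, so its minimum is min P + min Q − 4.
P'(x) = 4x + 8 vanishes at x ∈ {-2}; Q'(y) = 12(y - 2)(y + 1)(y + 4) vanishes at y ∈ {-4, -1, 2}.
Local minima of P (where P''>0): P(-2)=-8. Local minima of Q: Q(-4)=-192, Q(2)=-192.
So the global minimum of psi is P(-2) + Q(-4) − 4 = -8 − 192 − 4 = -204, attained at (-2, -4).

-204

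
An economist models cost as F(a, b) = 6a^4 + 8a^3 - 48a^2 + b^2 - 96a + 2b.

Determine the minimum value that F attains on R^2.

-225

F(a,b) separates as P(a) + Q(b), so its minimum is min P + min Q.
P'(a) = 24(a - 2)(a + 1)(a + 2) vanishes at a ∈ {-2, -1, 2}; Q'(b) = 2b + 2 vanishes at b ∈ {-1}.
Local minima of P (where P''>0): P(-2)=32, P(2)=-224. Local minima of Q: Q(-1)=-1.
So the global minimum of F is P(2) + Q(-1) = -224 − 1 = -225, attained at (2, -1).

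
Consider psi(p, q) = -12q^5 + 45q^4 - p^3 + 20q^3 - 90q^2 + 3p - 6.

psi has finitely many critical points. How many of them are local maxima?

2

psi separates as a function of p plus a function of q, so ∇psi=0 decouples.
∂psi/∂p = -3(p - 1)(p + 1) = 0 at p ∈ {-1, 1}; ∂psi/∂q = -60q(q - 3)(q - 1)(q + 1) = 0 at q ∈ {-1, 0, 1, 3}.
The Hessian is diagonal: diag(psi_pp, psi_qq). Second derivatives: psi_pp(-1)=6, psi_pp(1)=-6; psi_qq(-1)=480, psi_qq(0)=-180, psi_qq(1)=240, psi_qq(3)=-1440.
Local maxima occur where both diagonal entries negative: (1, 0), (1, 3). Count: 2.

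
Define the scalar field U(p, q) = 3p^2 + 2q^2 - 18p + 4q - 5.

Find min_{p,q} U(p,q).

-34

U(p,q) separates as A(p) + B(q) − 5, so its minimum is min A + min B − 5.
A'(p) = 6p - 18 vanishes at p ∈ {3}; B'(q) = 4q + 4 vanishes at q ∈ {-1}.
Local minima of A (where A''>0): A(3)=-27. Local minima of B: B(-1)=-2.
So the global minimum of U is A(3) + B(-1) − 5 = -27 − 2 − 5 = -34, attained at (3, -1).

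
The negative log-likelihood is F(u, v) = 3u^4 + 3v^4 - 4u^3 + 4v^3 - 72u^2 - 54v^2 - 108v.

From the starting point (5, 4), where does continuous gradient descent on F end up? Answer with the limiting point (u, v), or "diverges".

(4, 3)

F is separable, so gradient descent decouples: u follows -∂F/∂u, v follows -∂F/∂v.
∂F/∂u = 12u(u - 4)(u + 3); at u=5 this is 480, so u decreases.
∂F/∂v = 12(v - 3)(v + 1)(v + 3); at v=4 this is 420, so v decreases.
u converges to its nearest critical value 4 (a local min of the u-part); v converges to 3. The iterate converges to (4, 3).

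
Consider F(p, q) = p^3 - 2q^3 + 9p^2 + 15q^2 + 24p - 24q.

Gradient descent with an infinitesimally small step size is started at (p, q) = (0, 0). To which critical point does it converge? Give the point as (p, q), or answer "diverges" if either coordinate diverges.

F is separable, so gradient descent decouples: p follows -∂F/∂p, q follows -∂F/∂q.
∂F/∂p = 3(p + 2)(p + 4); at p=0 this is 24, so p decreases.
∂F/∂q = -6(q - 4)(q - 1); at q=0 this is -24, so q increases.
p converges to its nearest critical value -2 (a local min of the p-part); q converges to 1. The iterate converges to (-2, 1).

(-2, 1)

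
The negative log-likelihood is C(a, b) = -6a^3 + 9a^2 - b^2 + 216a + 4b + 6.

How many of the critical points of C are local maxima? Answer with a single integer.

1

C separates as a function of a plus a function of b, so ∇C=0 decouples.
∂C/∂a = -18(a - 4)(a + 3) = 0 at a ∈ {-3, 4}; ∂C/∂b = -2(b - 2) = 0 at b ∈ {2}.
The Hessian is diagonal: diag(C_aa, C_bb). Second derivatives: C_aa(-3)=126, C_aa(4)=-126; C_bb(2)=-2.
Local maxima occur where both diagonal entries negative: (4, 2). Count: 1.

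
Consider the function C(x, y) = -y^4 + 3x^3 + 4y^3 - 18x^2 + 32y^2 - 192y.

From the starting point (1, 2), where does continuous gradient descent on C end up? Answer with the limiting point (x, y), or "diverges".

(4, 3)

C is separable, so gradient descent decouples: x follows -∂C/∂x, y follows -∂C/∂y.
∂C/∂x = 9x(x - 4); at x=1 this is -27, so x increases.
∂C/∂y = -4(y - 4)(y - 3)(y + 4); at y=2 this is -48, so y increases.
x converges to its nearest critical value 4 (a local min of the x-part); y converges to 3. The iterate converges to (4, 3).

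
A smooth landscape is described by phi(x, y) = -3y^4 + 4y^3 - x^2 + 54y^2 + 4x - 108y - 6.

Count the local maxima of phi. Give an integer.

2

phi separates as a function of x plus a function of y, so ∇phi=0 decouples.
∂phi/∂x = -2(x - 2) = 0 at x ∈ {2}; ∂phi/∂y = -12(y - 3)(y - 1)(y + 3) = 0 at y ∈ {-3, 1, 3}.
The Hessian is diagonal: diag(phi_xx, phi_yy). Second derivatives: phi_xx(2)=-2; phi_yy(-3)=-288, phi_yy(1)=96, phi_yy(3)=-144.
Local maxima occur where both diagonal entries negative: (2, -3), (2, 3). Count: 2.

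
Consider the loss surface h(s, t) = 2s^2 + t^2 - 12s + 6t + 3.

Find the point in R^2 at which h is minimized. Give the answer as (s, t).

(3, -3)

h(s,t) separates as P(s) + Q(t) + 3, so its minimum is min P + min Q + 3.
P'(s) = 4s - 12 vanishes at s ∈ {3}; Q'(t) = 2(t + 3) vanishes at t ∈ {-3}.
Local minima of P (where P''>0): P(3)=-18. Local minima of Q: Q(-3)=-9.
So the global minimum of h is P(3) + Q(-3) + 3 = -18 − 9 + 3 = -24, attained at (3, -3).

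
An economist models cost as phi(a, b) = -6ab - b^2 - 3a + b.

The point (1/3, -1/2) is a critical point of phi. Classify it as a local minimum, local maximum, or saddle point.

saddle point

The Hessian of phi is constant: H = [[0, -6], [-6, -2]].
det(H) = 0·(-2) − (-6)² = -36.
Since det(H) < 0, H is indefinite and the critical point is a saddle point.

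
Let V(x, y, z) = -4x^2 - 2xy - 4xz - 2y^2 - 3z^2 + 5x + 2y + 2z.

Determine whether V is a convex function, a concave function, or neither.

concave

V is quadratic, so its Hessian is the constant matrix H = [[-8, -2, -4], [-2, -4, 0], [-4, 0, -6]].
Leading principal minors: -8, 28, -104.
Signs alternate −, +, − ⇒ H ≺ 0 ⇒ concave.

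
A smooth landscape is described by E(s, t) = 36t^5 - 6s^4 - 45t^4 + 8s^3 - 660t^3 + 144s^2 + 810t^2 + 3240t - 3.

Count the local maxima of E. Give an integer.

4

E separates as a function of s plus a function of t, so ∇E=0 decouples.
∂E/∂s = -24s(s - 4)(s + 3) = 0 at s ∈ {-3, 0, 4}; ∂E/∂t = 180(t - 3)(t - 2)(t + 1)(t + 3) = 0 at t ∈ {-3, -1, 2, 3}.
The Hessian is diagonal: diag(E_ss, E_tt). Second derivatives: E_ss(-3)=-504, E_ss(0)=288, E_ss(4)=-672; E_tt(-3)=-10800, E_tt(-1)=4320, E_tt(2)=-2700, E_tt(3)=4320.
Local maxima occur where both diagonal entries negative: (-3, -3), (-3, 2), (4, -3), (4, 2). Count: 4.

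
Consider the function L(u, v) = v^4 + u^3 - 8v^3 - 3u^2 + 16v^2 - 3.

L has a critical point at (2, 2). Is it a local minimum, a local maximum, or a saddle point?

saddle point

The mixed partial ∂²L/∂u∂v is 0, so the Hessian at any point is diag(L_uu, L_vv) = diag(6(u - 1), 4(3v^2 - 12v + 8)).
At (2, 2): H = diag(6, -16).
The eigenvalues have opposite signs, so H is indefinite: a saddle point.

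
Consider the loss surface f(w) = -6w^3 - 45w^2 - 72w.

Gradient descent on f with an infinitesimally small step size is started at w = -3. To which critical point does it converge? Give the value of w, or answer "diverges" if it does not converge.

f'(w) = -18(w + 1)(w + 4), so f'(-3) = 36.
Gradient descent moves in the -f' direction, i.e. w is decreasing.
The nearest critical point in that direction is w = -4, where f'' = 54 > 0 (a local minimum). The iterate converges there.

-4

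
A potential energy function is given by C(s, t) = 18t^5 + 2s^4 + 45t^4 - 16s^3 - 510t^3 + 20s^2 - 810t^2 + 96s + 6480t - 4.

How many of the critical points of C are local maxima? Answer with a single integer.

2

C separates as a function of s plus a function of t, so ∇C=0 decouples.
∂C/∂s = 8(s - 4)(s - 3)(s + 1) = 0 at s ∈ {-1, 3, 4}; ∂C/∂t = 90(t - 3)(t - 2)(t + 3)(t + 4) = 0 at t ∈ {-4, -3, 2, 3}.
The Hessian is diagonal: diag(C_ss, C_tt). Second derivatives: C_ss(-1)=160, C_ss(3)=-32, C_ss(4)=40; C_tt(-4)=-3780, C_tt(-3)=2700, C_tt(2)=-2700, C_tt(3)=3780.
Local maxima occur where both diagonal entries negative: (3, -4), (3, 2). Count: 2.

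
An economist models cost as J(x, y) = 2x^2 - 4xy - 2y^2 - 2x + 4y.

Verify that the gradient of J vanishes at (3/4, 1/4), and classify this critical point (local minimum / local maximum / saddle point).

saddle point

∇J = (4x - 4y - 2, -4x - 4y + 4); substituting (3/4, 1/4) gives ∇J = (0, 0), so (3/4, 1/4) is indeed a critical point.
The Hessian of J is constant: H = [[4, -4], [-4, -4]].
det(H) = 4·(-4) − (-4)² = -32.
Since det(H) < 0, H is indefinite and the critical point is a saddle point.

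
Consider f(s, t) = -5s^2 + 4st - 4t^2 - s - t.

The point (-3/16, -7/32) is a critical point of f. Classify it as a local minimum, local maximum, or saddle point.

The Hessian of f is constant: H = [[-10, 4], [4, -8]].
det(H) = (-10)·(-8) − 4² = 64.
det(H) > 0 and tr(H) = -18 < 0, so H is negative definite and the point is a local maximum.

local maximum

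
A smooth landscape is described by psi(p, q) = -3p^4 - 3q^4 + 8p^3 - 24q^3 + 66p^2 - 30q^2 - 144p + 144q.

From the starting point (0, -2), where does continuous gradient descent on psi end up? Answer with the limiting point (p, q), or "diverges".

psi is separable, so gradient descent decouples: p follows -∂psi/∂p, q follows -∂psi/∂q.
∂psi/∂p = -12(p - 4)(p - 1)(p + 3); at p=0 this is -144, so p increases.
∂psi/∂q = -12(q - 1)(q + 3)(q + 4); at q=-2 this is 72, so q decreases.
p converges to its nearest critical value 1 (a local min of the p-part); q converges to -3. The iterate converges to (1, -3).

(1, -3)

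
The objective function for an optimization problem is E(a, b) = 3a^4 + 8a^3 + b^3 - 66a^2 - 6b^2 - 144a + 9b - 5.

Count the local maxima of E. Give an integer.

1

E separates as a function of a plus a function of b, so ∇E=0 decouples.
∂E/∂a = 12(a - 3)(a + 1)(a + 4) = 0 at a ∈ {-4, -1, 3}; ∂E/∂b = 3(b - 3)(b - 1) = 0 at b ∈ {1, 3}.
The Hessian is diagonal: diag(E_aa, E_bb). Second derivatives: E_aa(-4)=252, E_aa(-1)=-144, E_aa(3)=336; E_bb(1)=-6, E_bb(3)=6.
Local maxima occur where both diagonal entries negative: (-1, 1). Count: 1.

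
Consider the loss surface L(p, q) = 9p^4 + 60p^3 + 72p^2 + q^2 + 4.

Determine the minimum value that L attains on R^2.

L(p,q) separates as A(p) + B(q) + 4, so its minimum is min A + min B + 4.
A'(p) = 36p(p + 1)(p + 4) vanishes at p ∈ {-4, -1, 0}; B'(q) = 2q vanishes at q ∈ {0}.
Local minima of A (where A''>0): A(-4)=-384, A(0)=0. Local minima of B: B(0)=0.
So the global minimum of L is A(-4) + B(0) + 4 = -384 + 0 + 4 = -380, attained at (-4, 0).

-380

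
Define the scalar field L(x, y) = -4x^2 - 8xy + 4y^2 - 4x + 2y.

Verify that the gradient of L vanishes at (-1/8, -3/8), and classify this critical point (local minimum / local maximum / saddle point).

saddle point

∇L = (-8x - 8y - 4, -8x + 8y + 2); substituting (-1/8, -3/8) gives ∇L = (0, 0), so (-1/8, -3/8) is indeed a critical point.
The Hessian of L is constant: H = [[-8, -8], [-8, 8]].
det(H) = (-8)·8 − (-8)² = -128.
Since det(H) < 0, H is indefinite and the critical point is a saddle point.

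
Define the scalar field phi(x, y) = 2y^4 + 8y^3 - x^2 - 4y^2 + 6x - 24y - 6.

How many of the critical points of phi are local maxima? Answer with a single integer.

1

phi separates as a function of x plus a function of y, so ∇phi=0 decouples.
∂phi/∂x = -2(x - 3) = 0 at x ∈ {3}; ∂phi/∂y = 8(y - 1)(y + 1)(y + 3) = 0 at y ∈ {-3, -1, 1}.
The Hessian is diagonal: diag(phi_xx, phi_yy). Second derivatives: phi_xx(3)=-2; phi_yy(-3)=64, phi_yy(-1)=-32, phi_yy(1)=64.
Local maxima occur where both diagonal entries negative: (3, -1). Count: 1.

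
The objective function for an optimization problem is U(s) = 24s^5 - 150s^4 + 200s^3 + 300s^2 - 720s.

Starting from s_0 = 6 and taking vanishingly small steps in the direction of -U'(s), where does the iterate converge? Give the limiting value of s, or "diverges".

U'(s) = 120(s - 3)(s - 2)(s - 1)(s + 1), so U'(6) = 50400.
Gradient descent moves in the -U' direction, i.e. s is decreasing.
The nearest critical point in that direction is s = 3, where U'' = 960 > 0 (a local minimum). The iterate converges there.

3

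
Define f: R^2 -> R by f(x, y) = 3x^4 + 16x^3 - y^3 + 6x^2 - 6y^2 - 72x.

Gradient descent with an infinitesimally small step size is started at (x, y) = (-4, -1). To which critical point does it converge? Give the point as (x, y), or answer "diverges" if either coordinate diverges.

f is separable, so gradient descent decouples: x follows -∂f/∂x, y follows -∂f/∂y.
∂f/∂x = 12(x - 1)(x + 2)(x + 3); at x=-4 this is -120, so x increases.
∂f/∂y = -3y(y + 4); at y=-1 this is 9, so y decreases.
x converges to its nearest critical value -3 (a local min of the x-part); y converges to -4. The iterate converges to (-3, -4).

(-3, -4)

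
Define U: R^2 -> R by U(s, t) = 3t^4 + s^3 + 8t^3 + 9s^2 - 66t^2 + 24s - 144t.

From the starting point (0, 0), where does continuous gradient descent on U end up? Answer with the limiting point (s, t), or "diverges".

U is separable, so gradient descent decouples: s follows -∂U/∂s, t follows -∂U/∂t.
∂U/∂s = 3(s + 2)(s + 4); at s=0 this is 24, so s decreases.
∂U/∂t = 12(t - 3)(t + 1)(t + 4); at t=0 this is -144, so t increases.
s converges to its nearest critical value -2 (a local min of the s-part); t converges to 3. The iterate converges to (-2, 3).

(-2, 3)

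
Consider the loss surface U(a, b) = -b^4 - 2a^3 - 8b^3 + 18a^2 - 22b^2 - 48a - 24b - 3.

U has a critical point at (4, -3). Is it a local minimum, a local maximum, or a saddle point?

local maximum

The mixed partial ∂²U/∂a∂b is 0, so the Hessian at any point is diag(U_aa, U_bb) = diag(12(-a + 3), -4(3b^2 + 12b + 11)).
At (4, -3): H = diag(-12, -8).
Both eigenvalues are negative, so H is negative definite: a local maximum.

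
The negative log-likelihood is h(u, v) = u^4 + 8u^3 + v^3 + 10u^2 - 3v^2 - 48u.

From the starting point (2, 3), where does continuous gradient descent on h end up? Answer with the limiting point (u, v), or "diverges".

h is separable, so gradient descent decouples: u follows -∂h/∂u, v follows -∂h/∂v.
∂h/∂u = 4(u - 1)(u + 3)(u + 4); at u=2 this is 120, so u decreases.
∂h/∂v = 3v(v - 2); at v=3 this is 9, so v decreases.
u converges to its nearest critical value 1 (a local min of the u-part); v converges to 2. The iterate converges to (1, 2).

(1, 2)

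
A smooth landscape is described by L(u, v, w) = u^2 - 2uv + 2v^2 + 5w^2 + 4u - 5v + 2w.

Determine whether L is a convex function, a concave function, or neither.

L is quadratic, so its Hessian is the constant matrix H = [[2, -2, 0], [-2, 4, 0], [0, 0, 10]].
Leading principal minors: 2, 4, 40.
All positive ⇒ H ≻ 0 ⇒ convex.

convex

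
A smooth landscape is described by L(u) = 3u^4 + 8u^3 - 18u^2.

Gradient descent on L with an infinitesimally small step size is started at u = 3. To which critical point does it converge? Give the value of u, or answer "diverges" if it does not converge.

1

L'(u) = 12u(u - 1)(u + 3), so L'(3) = 432.
Gradient descent moves in the -L' direction, i.e. u is decreasing.
The nearest critical point in that direction is u = 1, where L'' = 48 > 0 (a local minimum). The iterate converges there.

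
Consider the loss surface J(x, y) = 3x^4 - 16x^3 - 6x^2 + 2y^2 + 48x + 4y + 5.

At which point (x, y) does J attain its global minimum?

J(x,y) separates as P(x) + Q(y) + 5, so its minimum is min P + min Q + 5.
P'(x) = 12(x - 4)(x - 1)(x + 1) vanishes at x ∈ {-1, 1, 4}; Q'(y) = 4y + 4 vanishes at y ∈ {-1}.
Local minima of P (where P''>0): P(-1)=-35, P(4)=-160. Local minima of Q: Q(-1)=-2.
So the global minimum of J is P(4) + Q(-1) + 5 = -160 − 2 + 5 = -157, attained at (4, -1).

(4, -1)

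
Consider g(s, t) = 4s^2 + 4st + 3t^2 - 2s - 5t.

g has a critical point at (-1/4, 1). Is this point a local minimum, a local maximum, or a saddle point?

The Hessian of g is constant: H = [[8, 4], [4, 6]].
det(H) = 8·6 − 4² = 32.
det(H) > 0 and tr(H) = 14 > 0, so H is positive definite and the point is a local minimum.

local minimum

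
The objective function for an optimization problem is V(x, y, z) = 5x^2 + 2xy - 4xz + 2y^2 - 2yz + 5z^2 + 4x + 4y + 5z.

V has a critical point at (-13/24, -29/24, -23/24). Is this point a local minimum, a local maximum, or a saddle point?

The Hessian is constant: H = [[10, 2, -4], [2, 4, -2], [-4, -2, 10]].
Leading principal minors: Δ₁ = 10, Δ₂ = 36, Δ₃ = 288.
All leading minors are positive, so H is positive definite: a local minimum.

local minimum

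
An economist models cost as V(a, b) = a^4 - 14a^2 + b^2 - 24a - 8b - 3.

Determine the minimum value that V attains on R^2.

-136

V(a,b) separates as P(a) + Q(b) − 3, so its minimum is min P + min Q − 3.
P'(a) = 4(a - 3)(a + 1)(a + 2) vanishes at a ∈ {-2, -1, 3}; Q'(b) = 2b - 8 vanishes at b ∈ {4}.
Local minima of P (where P''>0): P(-2)=8, P(3)=-117. Local minima of Q: Q(4)=-16.
So the global minimum of V is P(3) + Q(4) − 3 = -117 − 16 − 3 = -136, attained at (3, 4).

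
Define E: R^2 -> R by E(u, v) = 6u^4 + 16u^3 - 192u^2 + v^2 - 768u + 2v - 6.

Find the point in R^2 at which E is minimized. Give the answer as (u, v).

E(u,v) separates as P(u) + Q(v) − 6, so its minimum is min P + min Q − 6.
P'(u) = 24(u - 4)(u + 2)(u + 4) vanishes at u ∈ {-4, -2, 4}; Q'(v) = 2v + 2 vanishes at v ∈ {-1}.
Local minima of P (where P''>0): P(-4)=512, P(4)=-3584. Local minima of Q: Q(-1)=-1.
So the global minimum of E is P(4) + Q(-1) − 6 = -3584 − 1 − 6 = -3591, attained at (4, -1).

(4, -1)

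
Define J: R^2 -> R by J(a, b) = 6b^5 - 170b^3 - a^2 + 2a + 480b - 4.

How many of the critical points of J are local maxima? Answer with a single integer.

2

J separates as a function of a plus a function of b, so ∇J=0 decouples.
∂J/∂a = -2(a - 1) = 0 at a ∈ {1}; ∂J/∂b = 30(b - 4)(b - 1)(b + 1)(b + 4) = 0 at b ∈ {-4, -1, 1, 4}.
The Hessian is diagonal: diag(J_aa, J_bb). Second derivatives: J_aa(1)=-2; J_bb(-4)=-3600, J_bb(-1)=900, J_bb(1)=-900, J_bb(4)=3600.
Local maxima occur where both diagonal entries negative: (1, -4), (1, 1). Count: 2.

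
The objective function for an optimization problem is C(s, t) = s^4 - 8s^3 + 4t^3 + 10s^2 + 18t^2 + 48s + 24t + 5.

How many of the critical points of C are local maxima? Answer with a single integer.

1

C separates as a function of s plus a function of t, so ∇C=0 decouples.
∂C/∂s = 4(s - 4)(s - 3)(s + 1) = 0 at s ∈ {-1, 3, 4}; ∂C/∂t = 12(t + 1)(t + 2) = 0 at t ∈ {-2, -1}.
The Hessian is diagonal: diag(C_ss, C_tt). Second derivatives: C_ss(-1)=80, C_ss(3)=-16, C_ss(4)=20; C_tt(-2)=-12, C_tt(-1)=12.
Local maxima occur where both diagonal entries negative: (3, -2). Count: 1.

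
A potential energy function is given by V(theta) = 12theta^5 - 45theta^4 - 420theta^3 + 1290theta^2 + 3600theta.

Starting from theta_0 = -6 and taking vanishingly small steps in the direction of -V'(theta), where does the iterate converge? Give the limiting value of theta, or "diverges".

diverges

V'(theta) = 60(theta - 5)(theta - 3)(theta + 1)(theta + 4), so V'(-6) = 59400.
Gradient descent moves in the -V' direction, i.e. theta is decreasing.
There is no critical point below theta=-6, and V' keeps the same sign, so the iterate runs off to −∞.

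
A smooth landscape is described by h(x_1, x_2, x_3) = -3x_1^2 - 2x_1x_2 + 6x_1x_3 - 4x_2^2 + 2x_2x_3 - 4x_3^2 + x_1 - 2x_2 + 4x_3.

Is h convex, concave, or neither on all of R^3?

concave

h is quadratic, so its Hessian is the constant matrix H = [[-6, -2, 6], [-2, -8, 2], [6, 2, -8]].
Leading principal minors: -6, 44, -88.
Signs alternate −, +, − ⇒ H ≺ 0 ⇒ concave.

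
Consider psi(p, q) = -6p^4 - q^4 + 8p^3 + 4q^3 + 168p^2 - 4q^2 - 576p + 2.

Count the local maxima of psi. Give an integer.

psi separates as a function of p plus a function of q, so ∇psi=0 decouples.
∂psi/∂p = -24(p - 3)(p - 2)(p + 4) = 0 at p ∈ {-4, 2, 3}; ∂psi/∂q = -4q(q - 2)(q - 1) = 0 at q ∈ {0, 1, 2}.
The Hessian is diagonal: diag(psi_pp, psi_qq). Second derivatives: psi_pp(-4)=-1008, psi_pp(2)=144, psi_pp(3)=-168; psi_qq(0)=-8, psi_qq(1)=4, psi_qq(2)=-8.
Local maxima occur where both diagonal entries negative: (-4, 0), (-4, 2), (3, 0), (3, 2). Count: 4.

4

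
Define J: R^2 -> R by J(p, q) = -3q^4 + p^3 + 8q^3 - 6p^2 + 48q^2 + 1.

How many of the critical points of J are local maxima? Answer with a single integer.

2

J separates as a function of p plus a function of q, so ∇J=0 decouples.
∂J/∂p = 3p(p - 4) = 0 at p ∈ {0, 4}; ∂J/∂q = -12q(q - 4)(q + 2) = 0 at q ∈ {-2, 0, 4}.
The Hessian is diagonal: diag(J_pp, J_qq). Second derivatives: J_pp(0)=-12, J_pp(4)=12; J_qq(-2)=-144, J_qq(0)=96, J_qq(4)=-288.
Local maxima occur where both diagonal entries negative: (0, -2), (0, 4). Count: 2.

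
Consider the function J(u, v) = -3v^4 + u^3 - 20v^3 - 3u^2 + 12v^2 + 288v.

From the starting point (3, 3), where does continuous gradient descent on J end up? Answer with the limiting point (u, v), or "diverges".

diverges

J is separable, so gradient descent decouples: u follows -∂J/∂u, v follows -∂J/∂v.
∂J/∂u = 3u(u - 2); at u=3 this is 9, so u decreases.
∂J/∂v = -12(v - 2)(v + 3)(v + 4); at v=3 this is -504, so v increases.
The v-coordinate has no critical point in that direction and runs off to infinity.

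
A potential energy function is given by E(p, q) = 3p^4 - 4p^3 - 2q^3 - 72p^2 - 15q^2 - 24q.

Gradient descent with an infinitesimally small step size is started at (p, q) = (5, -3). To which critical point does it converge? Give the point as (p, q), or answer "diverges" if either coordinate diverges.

(4, -4)

E is separable, so gradient descent decouples: p follows -∂E/∂p, q follows -∂E/∂q.
∂E/∂p = 12p(p - 4)(p + 3); at p=5 this is 480, so p decreases.
∂E/∂q = -6(q + 1)(q + 4); at q=-3 this is 12, so q decreases.
p converges to its nearest critical value 4 (a local min of the p-part); q converges to -4. The iterate converges to (4, -4).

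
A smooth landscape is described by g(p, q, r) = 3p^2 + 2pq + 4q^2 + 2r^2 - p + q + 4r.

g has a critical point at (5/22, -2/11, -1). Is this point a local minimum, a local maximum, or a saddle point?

local minimum

The Hessian is constant: H = [[6, 2, 0], [2, 8, 0], [0, 0, 4]].
Leading principal minors: Δ₁ = 6, Δ₂ = 44, Δ₃ = 176.
All leading minors are positive, so H is positive definite: a local minimum.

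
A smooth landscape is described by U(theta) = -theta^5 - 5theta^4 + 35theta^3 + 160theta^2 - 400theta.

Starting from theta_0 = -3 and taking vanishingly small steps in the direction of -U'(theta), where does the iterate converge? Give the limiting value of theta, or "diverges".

1

U'(theta) = -5(theta - 4)(theta - 1)(theta + 4)(theta + 5), so U'(-3) = -280.
Gradient descent moves in the -U' direction, i.e. theta is increasing.
The nearest critical point in that direction is theta = 1, where U'' = 450 > 0 (a local minimum). The iterate converges there.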